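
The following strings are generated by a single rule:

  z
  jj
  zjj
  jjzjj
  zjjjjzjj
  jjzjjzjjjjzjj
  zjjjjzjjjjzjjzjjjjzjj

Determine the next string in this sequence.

jjzjjzjjjjzjjzjjjjzjjjjzjjzjjjjzjj

Each term (from the third on) is the two preceding terms concatenated in order: term 3 = z·jj = zjj.
Continuing: jjzjjzjjjjzjj · zjjjjzjjjjzjjzjjjjzjj gives term 8.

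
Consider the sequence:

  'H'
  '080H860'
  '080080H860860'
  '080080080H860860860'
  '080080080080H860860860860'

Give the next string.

080080080080080H860860860860860

Each term wraps the previous one in 080 on the left and 860 on the right.
So the next term is 080·080080080080H860860860860·860.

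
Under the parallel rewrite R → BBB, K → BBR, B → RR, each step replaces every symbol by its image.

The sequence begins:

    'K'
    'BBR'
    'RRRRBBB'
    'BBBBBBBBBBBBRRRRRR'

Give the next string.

φ(BBBBBBBBBBBBRRRRRR) expands symbol-by-symbol to RR RR RR RR RR RR RR RR RR RR RR RR BBB BBB BBB BBB BBB BBB; joining the 18 pieces gives the next term.

RRRRRRRRRRRRRRRRRRRRRRRRBBBBBBBBBBBBBBBBBB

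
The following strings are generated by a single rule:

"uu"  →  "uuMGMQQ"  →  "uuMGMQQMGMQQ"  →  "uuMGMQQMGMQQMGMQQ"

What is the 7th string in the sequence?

The strings grow by a fixed suffix MGMQQ each time.
From uuMGMQQMGMQQMGMQQ, 3 further steps: uuMGMQQMGMQQMGMQQ → uuMGMQQMGMQQMGMQQMGMQQ → uuMGMQQMGMQQMGMQQMGMQQMGMQQ → (answer).

uuMGMQQMGMQQMGMQQMGMQQMGMQQMGMQQ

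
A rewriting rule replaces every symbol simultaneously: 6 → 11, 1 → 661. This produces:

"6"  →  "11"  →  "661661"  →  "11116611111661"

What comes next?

Applying the rule to each of the 14 symbols of 11116611111661 gives the pieces 661 661 661 661 11 11 661 661 661 661 661 11 11 661, which concatenate to the answer.

66166166166111116616616616616611111661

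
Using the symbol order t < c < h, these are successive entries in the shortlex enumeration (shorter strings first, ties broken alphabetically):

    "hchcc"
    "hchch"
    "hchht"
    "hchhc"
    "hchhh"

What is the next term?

Find the rightmost character of hchhh below h, bump it to the next letter, and reset everything to its right to t.

hhttt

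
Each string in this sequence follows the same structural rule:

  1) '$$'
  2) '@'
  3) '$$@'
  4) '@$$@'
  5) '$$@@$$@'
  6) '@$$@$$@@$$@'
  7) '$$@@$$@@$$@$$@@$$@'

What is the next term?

This is a Fibonacci-style word recurrence s(k) = s(k−2)·s(k−1): e.g. $$·@ = $$@.
So term 8 is @$$@$$@@$$@·$$@@$$@@$$@$$@@$$@.

@$$@$$@@$$@$$@@$$@@$$@$$@@$$@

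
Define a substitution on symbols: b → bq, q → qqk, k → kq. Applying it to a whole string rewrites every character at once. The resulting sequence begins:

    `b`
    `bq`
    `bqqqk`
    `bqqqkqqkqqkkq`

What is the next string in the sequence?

bqqqkqqkqqkkqqqkqqkkqqqkqqkkqkqqqk

φ(bqqqkqqkqqkkq) expands symbol-by-symbol to bq qqk qqk qqk kq qqk qqk kq qqk qqk kq kq qqk; joining the 13 pieces gives the next term.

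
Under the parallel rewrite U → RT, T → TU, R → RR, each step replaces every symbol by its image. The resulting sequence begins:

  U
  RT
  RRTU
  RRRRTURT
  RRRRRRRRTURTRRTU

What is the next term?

RRRRRRRRRRRRRRRRTURTRRTURRRRTURT

Applying the rule to each of the 16 symbols of RRRRRRRRTURTRRTU gives the pieces RR RR RR RR RR RR RR RR TU RT RR TU RR RR TU RT, which concatenate to the answer.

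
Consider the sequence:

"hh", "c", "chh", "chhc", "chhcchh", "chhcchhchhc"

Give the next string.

chhcchhchhcchhcchh

This is a Fibonacci-style word recurrence s(k) = s(k−1)·s(k−2): e.g. c·hh = chh.
So term 7 is chhcchhchhc·chhcchh.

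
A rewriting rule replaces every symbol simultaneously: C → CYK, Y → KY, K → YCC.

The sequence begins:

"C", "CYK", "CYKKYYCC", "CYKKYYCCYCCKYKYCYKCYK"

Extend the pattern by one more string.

Rewriting the 21 symbols of CYKKYYCCYCCKYKYCYKCYK one by one yields CYK KY YCC YCC KY KY CYK CYK KY CYK CYK YCC KY YCC KY CYK KY YCC CYK KY YCC; concatenated:

CYKKYYCCYCCKYKYCYKCYKKYCYKCYKYCCKYYCCKYCYKKYYCCCYKKYYCC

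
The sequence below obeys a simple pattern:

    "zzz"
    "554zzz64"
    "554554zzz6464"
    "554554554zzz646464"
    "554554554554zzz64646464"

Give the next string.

554554554554554zzz6464646464

s(k+1) = 554·s(k)·64, so each term gains 554 as a prefix and 64 as a suffix.
So the next term is 554·554554554554zzz64646464·64.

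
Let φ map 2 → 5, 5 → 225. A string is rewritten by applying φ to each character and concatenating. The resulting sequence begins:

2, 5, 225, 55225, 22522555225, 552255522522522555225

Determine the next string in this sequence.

2252255522522522555225552255522522522555225

Replace each of the 21 characters of 552255522522522555225 in place — 225 225 5 5 225 225 225 5 5 225 5 5 225 5 5 225 225 225 5 5 225 — and concatenate.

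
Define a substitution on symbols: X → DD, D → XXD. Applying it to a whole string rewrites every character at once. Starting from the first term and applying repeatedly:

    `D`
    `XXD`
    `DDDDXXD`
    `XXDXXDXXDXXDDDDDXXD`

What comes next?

DDDDXXDDDDDXXDDDDDXXDDDDDXXDXXDXXDXXDXXDDDDDXXD

Replace each of the 19 characters of XXDXXDXXDXXDDDDDXXD in place — DD DD XXD DD DD XXD DD DD XXD DD DD XXD XXD XXD XXD XXD DD DD XXD — and concatenate.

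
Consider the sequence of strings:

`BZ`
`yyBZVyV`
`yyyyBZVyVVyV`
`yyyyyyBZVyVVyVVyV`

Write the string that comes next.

Every step adds yy to the front and VyV to the end of the previous string.
So the next term is yy·yyyyyyBZVyVVyVVyV·VyV.

yyyyyyyyBZVyVVyVVyVVyV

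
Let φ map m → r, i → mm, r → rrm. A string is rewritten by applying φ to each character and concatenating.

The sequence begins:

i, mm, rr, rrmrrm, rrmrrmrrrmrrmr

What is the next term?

rrmrrmrrrmrrmrrrmrrmrrmrrrmrrmrrrm

Replace each of the 14 characters of rrmrrmrrrmrrmr in place — rrm rrm r rrm rrm r rrm rrm rrm r rrm rrm r rrm — and concatenate.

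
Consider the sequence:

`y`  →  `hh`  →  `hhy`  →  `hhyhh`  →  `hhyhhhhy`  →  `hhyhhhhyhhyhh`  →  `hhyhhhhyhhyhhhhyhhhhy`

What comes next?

This is a Fibonacci-style word recurrence s(k) = s(k−1)·s(k−2): e.g. hh·y = hhy.
The next term joins hhyhhhhyhhyhhhhyhhhhy and hhyhhhhyhhyhh.

hhyhhhhyhhyhhhhyhhhhyhhyhhhhyhhyhh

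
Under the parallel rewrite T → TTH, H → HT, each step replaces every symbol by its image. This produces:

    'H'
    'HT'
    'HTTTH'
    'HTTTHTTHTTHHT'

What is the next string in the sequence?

Rewriting the 13 symbols of HTTTHTTHTTHHT one by one yields HT TTH TTH TTH HT TTH TTH HT TTH TTH HT HT TTH; concatenated:

HTTTHTTHTTHHTTTHTTHHTTTHTTHHTHTTTH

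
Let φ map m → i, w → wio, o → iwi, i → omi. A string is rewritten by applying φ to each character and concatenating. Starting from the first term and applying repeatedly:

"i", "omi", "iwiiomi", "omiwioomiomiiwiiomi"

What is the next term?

iwiiomiwioomiiwiiwiiomiiwiiomiomiwioomiomiiwiiomi

Replace each of the 19 characters of omiwioomiomiiwiiomi in place — iwi i omi wio omi iwi iwi i omi iwi i omi omi wio omi omi iwi i omi — and concatenate.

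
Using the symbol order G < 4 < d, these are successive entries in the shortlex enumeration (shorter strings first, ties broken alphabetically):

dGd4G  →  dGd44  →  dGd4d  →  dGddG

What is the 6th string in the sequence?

Stepping forward 2 times from dGddG: dGddG → dGdd4, then the target.

dGddd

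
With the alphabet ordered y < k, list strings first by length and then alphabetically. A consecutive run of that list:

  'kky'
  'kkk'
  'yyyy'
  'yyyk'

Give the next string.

yyky

The successor of yyyk increments the rightmost position that isn't already k and resets every position after it to y.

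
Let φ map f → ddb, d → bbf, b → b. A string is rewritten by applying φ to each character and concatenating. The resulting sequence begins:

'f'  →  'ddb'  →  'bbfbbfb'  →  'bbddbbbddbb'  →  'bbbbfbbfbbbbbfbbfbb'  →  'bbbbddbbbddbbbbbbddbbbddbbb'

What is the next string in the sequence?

Rewriting the 27 symbols of bbbbddbbbddbbbbbbddbbbddbbb one by one yields b b b b bbf bbf b b b bbf bbf b b b b b b bbf bbf b b b bbf bbf b b b; concatenated:

bbbbbbfbbfbbbbbfbbfbbbbbbbbfbbfbbbbbfbbfbbb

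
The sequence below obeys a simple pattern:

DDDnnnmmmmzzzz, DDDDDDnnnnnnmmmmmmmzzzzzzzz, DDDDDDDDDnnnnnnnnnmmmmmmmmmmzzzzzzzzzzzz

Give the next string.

DDDDDDDDDDDDnnnnnnnnnnnnmmmmmmmmmmmmmzzzzzzzzzzzzzzzz

Term n consists of 3n D's, followed by 3n n's, followed by 3n+1 m's, followed by 4n z's (n = 1, 2, …).
For the next term, n = 4, so the run lengths are 12, 12, 13, 16.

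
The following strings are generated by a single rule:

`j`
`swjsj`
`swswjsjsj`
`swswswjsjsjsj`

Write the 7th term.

Each term wraps the previous one in sw on the left and sj on the right.
From swswswjsjsjsj, 3 further steps: swswswjsjsjsj → swswswswjsjsjsjsj → swswswswswjsjsjsjsjsj → (answer).

swswswswswswjsjsjsjsjsjsj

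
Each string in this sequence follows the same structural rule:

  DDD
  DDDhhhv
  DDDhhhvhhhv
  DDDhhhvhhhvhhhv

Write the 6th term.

DDDhhhvhhhvhhhvhhhvhhhv

Every step adds hhhv to the end: s(k+1) = s(k)·hhhv.
From DDDhhhvhhhvhhhv, 2 further steps: DDDhhhvhhhvhhhv → DDDhhhvhhhvhhhvhhhv → (answer).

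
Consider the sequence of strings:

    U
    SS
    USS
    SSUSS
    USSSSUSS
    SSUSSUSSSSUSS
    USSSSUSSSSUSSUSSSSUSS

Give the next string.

Each term (from the third on) is the two preceding terms concatenated in order: term 3 = U·SS = USS.
Continuing: SSUSSUSSSSUSS · USSSSUSSSSUSSUSSSSUSS gives term 8.

SSUSSUSSSSUSSUSSSSUSSSSUSSUSSSSUSS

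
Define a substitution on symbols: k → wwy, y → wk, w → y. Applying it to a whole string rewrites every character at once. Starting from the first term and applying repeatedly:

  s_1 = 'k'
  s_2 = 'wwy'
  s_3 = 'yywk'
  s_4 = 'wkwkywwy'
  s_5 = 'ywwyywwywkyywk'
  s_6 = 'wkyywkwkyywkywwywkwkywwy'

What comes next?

Rewriting the 24 symbols of wkyywkwkyywkywwywkwkywwy one by one yields y wwy wk wk y wwy y wwy wk wk y wwy wk y y wk y wwy y wwy wk y y wk; concatenated:

ywwywkwkywwyywwywkwkywwywkyywkywwyywwywkyywk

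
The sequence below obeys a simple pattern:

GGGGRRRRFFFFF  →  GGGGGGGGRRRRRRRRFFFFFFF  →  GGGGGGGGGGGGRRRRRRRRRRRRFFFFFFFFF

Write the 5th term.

GGGGGGGGGGGGGGGGGGGGRRRRRRRRRRRRRRRRRRRRFFFFFFFFFFFFF

Reading off run lengths: G runs 4, 8, 12; R runs 4, 8, 12; F runs 5, 7, 9 — each is linear in n (n = 1, 2, …).
At n = 5 the blocks have lengths 20, 20, 13.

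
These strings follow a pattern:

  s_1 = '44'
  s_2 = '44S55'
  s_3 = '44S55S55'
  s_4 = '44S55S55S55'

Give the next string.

Each term is the previous one with S55 appended.
One more step from 44S55S55S55 gives the answer.

44S55S55S55S55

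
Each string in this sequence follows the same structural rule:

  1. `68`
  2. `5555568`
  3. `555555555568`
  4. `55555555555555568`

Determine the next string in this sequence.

Every step adds 55555 at the front: s(k+1) = 55555·s(k).
Applying this once more to 55555555555555568:

5555555555555555555568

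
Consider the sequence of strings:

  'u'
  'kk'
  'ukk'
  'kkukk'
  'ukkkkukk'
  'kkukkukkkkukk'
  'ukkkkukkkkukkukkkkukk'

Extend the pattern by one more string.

Each term (from the third on) is the two preceding terms concatenated in order: term 3 = u·kk = ukk.
So term 8 is kkukkukkkkukk·ukkkkukkkkukkukkkkukk.

kkukkukkkkukkukkkkukkkkukkukkkkukk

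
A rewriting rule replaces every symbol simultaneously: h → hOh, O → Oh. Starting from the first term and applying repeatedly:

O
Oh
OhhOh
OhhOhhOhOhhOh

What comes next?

OhhOhhOhOhhOhhOhOhhOhOhhOhhOhOhhOh

Replace each of the 13 characters of OhhOhhOhOhhOh in place — Oh hOh hOh Oh hOh hOh Oh hOh Oh hOh hOh Oh hOh — and concatenate.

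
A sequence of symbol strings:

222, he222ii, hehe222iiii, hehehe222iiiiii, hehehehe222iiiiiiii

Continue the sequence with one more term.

Each term wraps the previous one in he on the left and ii on the right.
Applying this once more to hehehehe222iiiiiiii:

hehehehehe222iiiiiiiiii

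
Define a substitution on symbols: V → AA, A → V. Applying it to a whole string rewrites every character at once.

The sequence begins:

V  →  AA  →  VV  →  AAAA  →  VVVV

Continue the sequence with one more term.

AAAAAAAA

Expanding VVVV: V→AA, V→AA, V→AA, V→AA. Concatenated: AA AA AA AA.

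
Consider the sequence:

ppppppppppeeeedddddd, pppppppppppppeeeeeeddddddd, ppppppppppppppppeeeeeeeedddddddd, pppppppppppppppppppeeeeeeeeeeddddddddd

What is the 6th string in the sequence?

pppppppppppppppppppppppppeeeeeeeeeeeeeeddddddddddd

The n-th term is 3n+1 p's then 2n-2 e's then n+3 d's, where the shown terms are n = 3, 4, 5, 6.
For term 6, n = 8, so the run lengths are 25, 14, 11.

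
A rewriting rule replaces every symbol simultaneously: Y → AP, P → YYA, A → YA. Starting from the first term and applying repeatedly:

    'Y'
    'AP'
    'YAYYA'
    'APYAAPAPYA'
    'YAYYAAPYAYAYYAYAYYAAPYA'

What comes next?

Rewriting the 23 symbols of YAYYAAPYAYAYYAYAYYAAPYA one by one yields AP YA AP AP YA YA YYA AP YA AP YA AP AP YA AP YA AP AP YA YA YYA AP YA; concatenated:

APYAAPAPYAYAYYAAPYAAPYAAPAPYAAPYAAPAPYAYAYYAAPYA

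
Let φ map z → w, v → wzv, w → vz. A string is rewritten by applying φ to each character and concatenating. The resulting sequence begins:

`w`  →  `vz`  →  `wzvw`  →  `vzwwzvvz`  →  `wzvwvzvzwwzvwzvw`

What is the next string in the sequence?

Rewriting the 16 symbols of wzvwvzvzwwzvwzvw one by one yields vz w wzv vz wzv w wzv w vz vz w wzv vz w wzv vz; concatenated:

vzwwzvvzwzvwwzvwvzvzwwzvvzwwzvvz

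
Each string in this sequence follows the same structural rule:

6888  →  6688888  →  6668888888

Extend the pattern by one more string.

6666888888888

Reading off run lengths: 6 runs 1, 2, 3; 8 runs 3, 5, 7 — each is linear in n (n = 1, 2, …).
At n = 4 the blocks have lengths 4, 9.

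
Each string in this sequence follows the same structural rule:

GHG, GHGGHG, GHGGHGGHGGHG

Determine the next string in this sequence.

GHGGHGGHGGHGGHGGHGGHGGHG

s(k+1) = s(k)·s(k) — each term doubles the last.
So the next term is two copies of GHGGHGGHGGHG.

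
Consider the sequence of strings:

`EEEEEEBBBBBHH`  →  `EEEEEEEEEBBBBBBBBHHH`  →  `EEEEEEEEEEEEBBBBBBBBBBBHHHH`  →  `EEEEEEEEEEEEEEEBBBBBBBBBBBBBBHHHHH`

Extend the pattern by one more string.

EEEEEEEEEEEEEEEEEEBBBBBBBBBBBBBBBBBHHHHHH

The n-th term is 3n E's then 3n-1 B's then n H's, where the shown terms are n = 2, 3, 4, 5.
At n = 6 the blocks have lengths 18, 17, 6.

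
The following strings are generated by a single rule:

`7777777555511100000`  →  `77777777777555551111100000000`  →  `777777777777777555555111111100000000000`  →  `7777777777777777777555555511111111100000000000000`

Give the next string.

The n-th term is 4n-1 7's then n+2 5's then 2n-1 1's then 3n-1 0's, where the shown terms are n = 2, 3, 4, 5.
Setting n = 6 gives 23, 8, 11, 17 characters in each block.

77777777777777777777777555555551111111111100000000000000000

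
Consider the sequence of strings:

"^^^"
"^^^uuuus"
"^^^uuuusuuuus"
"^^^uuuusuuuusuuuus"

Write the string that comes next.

The strings grow by a fixed suffix uuuus each time.
Applying this once more to ^^^uuuusuuuusuuuus:

^^^uuuusuuuusuuuusuuuus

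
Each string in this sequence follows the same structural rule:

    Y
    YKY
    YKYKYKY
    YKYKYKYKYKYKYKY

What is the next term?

YKYKYKYKYKYKYKYKYKYKYKYKYKYKYKY

Every step duplicates the string with 'K' between the halves.
One more doubling of YKYKYKYKYKYKYKY gives the answer.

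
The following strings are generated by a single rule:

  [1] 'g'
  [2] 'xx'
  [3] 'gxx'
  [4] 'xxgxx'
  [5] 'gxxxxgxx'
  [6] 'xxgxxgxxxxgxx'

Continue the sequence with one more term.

This is a Fibonacci-style word recurrence s(k) = s(k−2)·s(k−1): e.g. g·xx = gxx.
Continuing: gxxxxgxx · xxgxxgxxxxgxx gives term 7.

gxxxxgxxxxgxxgxxxxgxx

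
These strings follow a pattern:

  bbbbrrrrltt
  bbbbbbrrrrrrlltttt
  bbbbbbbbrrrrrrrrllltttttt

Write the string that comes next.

The n-th term is 2n+2 b's then 2n+2 r's then n l's then 2n t's (n = 1, 2, …).
At n = 4 the blocks have lengths 10, 10, 4, 8.

bbbbbbbbbbrrrrrrrrrrlllltttttttt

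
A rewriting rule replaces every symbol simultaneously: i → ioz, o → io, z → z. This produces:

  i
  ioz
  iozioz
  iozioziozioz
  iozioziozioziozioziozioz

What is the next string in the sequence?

Rewriting the 24 symbols of iozioziozioziozioziozioz one by one yields ioz io z ioz io z ioz io z ioz io z ioz io z ioz io z ioz io z ioz io z; concatenated:

iozioziozioziozioziozioziozioziozioziozioziozioz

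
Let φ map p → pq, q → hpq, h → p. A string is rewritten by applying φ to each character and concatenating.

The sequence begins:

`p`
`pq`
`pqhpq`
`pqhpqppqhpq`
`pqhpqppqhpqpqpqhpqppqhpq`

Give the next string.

Replace each of the 24 characters of pqhpqppqhpqpqpqhpqppqhpq in place — pq hpq p pq hpq pq pq hpq p pq hpq pq hpq pq hpq p pq hpq pq pq hpq p pq hpq — and concatenate.

pqhpqppqhpqpqpqhpqppqhpqpqhpqpqhpqppqhpqpqpqhpqppqhpq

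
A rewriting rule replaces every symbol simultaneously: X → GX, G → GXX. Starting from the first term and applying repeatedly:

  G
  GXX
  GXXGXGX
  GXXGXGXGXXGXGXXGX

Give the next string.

GXXGXGXGXXGXGXXGXGXXGXGXGXXGXGXXGXGXGXXGX

φ(GXXGXGXGXXGXGXXGX) expands symbol-by-symbol to GXX GX GX GXX GX GXX GX GXX GX GX GXX GX GXX GX GX GXX GX; joining the 17 pieces gives the next term.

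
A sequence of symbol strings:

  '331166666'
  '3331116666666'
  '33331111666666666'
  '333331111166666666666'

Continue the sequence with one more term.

Term n consists of n 3's, followed by n 1's, followed by 2n+1 6's, where the shown terms are n = 2, 3, 4, 5.
At n = 6 the blocks have lengths 6, 6, 13.

3333331111116666666666666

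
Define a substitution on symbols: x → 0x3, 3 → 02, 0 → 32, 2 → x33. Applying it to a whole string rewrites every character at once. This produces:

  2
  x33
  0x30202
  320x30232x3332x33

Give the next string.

02x33320x30232x3302x330x3020202x330x30202

Applying the rule to each of the 17 symbols of 320x30232x3332x33 gives the pieces 02 x33 32 0x3 02 32 x33 02 x33 0x3 02 02 02 x33 0x3 02 02, which concatenate to the answer.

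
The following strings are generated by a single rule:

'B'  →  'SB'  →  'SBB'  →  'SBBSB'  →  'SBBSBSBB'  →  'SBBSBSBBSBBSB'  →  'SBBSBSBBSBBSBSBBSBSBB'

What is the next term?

SBBSBSBBSBBSBSBBSBSBBSBBSBSBBSBBSB

This is a Fibonacci-style word recurrence s(k) = s(k−1)·s(k−2): e.g. SB·B = SBB.
Continuing: SBBSBSBBSBBSBSBBSBSBB · SBBSBSBBSBBSB gives term 8.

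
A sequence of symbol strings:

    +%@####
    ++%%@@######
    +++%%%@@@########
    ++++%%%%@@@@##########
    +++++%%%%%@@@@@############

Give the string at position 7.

+++++++%%%%%%%@@@@@@@################

Reading off run lengths: + runs 1, 2, 3, 4, 5; % runs 1, 2, 3, 4, 5; @ runs 1, 2, 3, 4, 5; # runs 4, 6, 8, 10, 12 — each is linear in n (n = 1, 2, …).
At n = 7 the blocks have lengths 7, 7, 7, 16.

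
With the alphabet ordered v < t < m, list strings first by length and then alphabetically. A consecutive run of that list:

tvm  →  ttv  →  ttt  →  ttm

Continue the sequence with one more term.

tmv

The successor of ttm increments the rightmost position that isn't already m and resets every position after it to v.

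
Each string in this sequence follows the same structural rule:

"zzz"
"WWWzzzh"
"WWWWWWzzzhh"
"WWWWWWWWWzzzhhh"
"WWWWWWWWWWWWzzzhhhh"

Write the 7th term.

Each term wraps the previous one in WWW on the left and h on the right.
From WWWWWWWWWWWWzzzhhhh, 2 further steps: WWWWWWWWWWWWzzzhhhh → WWWWWWWWWWWWWWWzzzhhhhh → (answer).

WWWWWWWWWWWWWWWWWWzzzhhhhhh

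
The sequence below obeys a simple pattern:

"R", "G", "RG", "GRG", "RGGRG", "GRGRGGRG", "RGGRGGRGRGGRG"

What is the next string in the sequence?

GRGRGGRGRGGRGGRGRGGRG

This is a Fibonacci-style word recurrence s(k) = s(k−2)·s(k−1): e.g. R·G = RG.
Continuing: GRGRGGRG · RGGRGGRGRGGRG gives term 8.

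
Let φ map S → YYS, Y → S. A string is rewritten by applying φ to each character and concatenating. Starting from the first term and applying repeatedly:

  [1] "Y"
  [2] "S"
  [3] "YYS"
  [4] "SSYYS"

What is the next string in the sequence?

YYSYYSSSYYS

Rewriting each symbol of SSYYS: S→YYS, S→YYS, Y→S, Y→S, S→YYS, which concatenates to YYS YYS S S YYS.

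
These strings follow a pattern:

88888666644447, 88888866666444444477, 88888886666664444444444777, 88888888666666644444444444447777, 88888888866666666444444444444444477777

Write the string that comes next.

Each string has the form 8^{n+3} 6^{n+2} 4^{3n-2} 7^{n-1}, where the shown terms are n = 2, 3, 4, 5, 6.
At n = 7 the blocks have lengths 10, 9, 19, 6.

88888888886666666664444444444444444444777777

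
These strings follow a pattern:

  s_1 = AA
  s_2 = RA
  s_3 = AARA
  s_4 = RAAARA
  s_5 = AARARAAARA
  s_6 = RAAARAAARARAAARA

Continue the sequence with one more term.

This is a Fibonacci-style word recurrence s(k) = s(k−2)·s(k−1): e.g. AA·RA = AARA.
Continuing: AARARAAARA · RAAARAAARARAAARA gives term 7.

AARARAAARARAAARAAARARAAARA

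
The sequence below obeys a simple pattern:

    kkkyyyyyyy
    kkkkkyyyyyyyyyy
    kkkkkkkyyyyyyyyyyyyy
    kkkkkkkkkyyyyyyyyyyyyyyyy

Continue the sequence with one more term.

kkkkkkkkkkkyyyyyyyyyyyyyyyyyyy

Term n consists of 2n-1 k's, followed by 3n+1 y's, where the shown terms are n = 2, 3, 4, 5.
For the next term, n = 6, so the run lengths are 11, 19.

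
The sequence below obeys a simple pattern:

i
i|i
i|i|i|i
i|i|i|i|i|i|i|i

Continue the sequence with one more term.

s(k+1) = s(k)·|·s(k) — each term doubles the last with '|' between the halves.
One more doubling of i|i|i|i|i|i|i|i gives the answer.

i|i|i|i|i|i|i|i|i|i|i|i|i|i|i|i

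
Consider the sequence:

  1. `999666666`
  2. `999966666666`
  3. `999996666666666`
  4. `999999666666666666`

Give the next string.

999999966666666666666

The n-th term is n 9's then 2n 6's, where the shown terms are n = 3, 4, 5, 6.
At n = 7 the blocks have lengths 7, 14.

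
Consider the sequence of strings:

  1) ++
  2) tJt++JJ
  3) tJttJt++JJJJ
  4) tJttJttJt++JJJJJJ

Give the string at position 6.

Each term wraps the previous one in tJt on the left and JJ on the right.
From tJttJttJt++JJJJJJ, 2 further steps: tJttJttJt++JJJJJJ → tJttJttJttJt++JJJJJJJJ → (answer).

tJttJttJttJttJt++JJJJJJJJJJ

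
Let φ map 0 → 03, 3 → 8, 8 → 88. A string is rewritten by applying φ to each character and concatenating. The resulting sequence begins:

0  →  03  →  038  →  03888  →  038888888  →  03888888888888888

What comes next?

Replace each of the 17 characters of 03888888888888888 in place — 03 8 88 88 88 88 88 88 88 88 88 88 88 88 88 88 88 — and concatenate.

038888888888888888888888888888888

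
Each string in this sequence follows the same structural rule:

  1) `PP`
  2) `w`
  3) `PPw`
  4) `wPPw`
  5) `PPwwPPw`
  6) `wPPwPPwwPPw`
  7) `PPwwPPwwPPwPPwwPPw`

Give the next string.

wPPwPPwwPPwPPwwPPwwPPwPPwwPPw

From term 3 onward, concatenate the second-to-last term with the last: PP·w = PPw, w·PPw = wPPw, …
Continuing: wPPwPPwwPPw · PPwwPPwwPPwPPwwPPw gives term 8.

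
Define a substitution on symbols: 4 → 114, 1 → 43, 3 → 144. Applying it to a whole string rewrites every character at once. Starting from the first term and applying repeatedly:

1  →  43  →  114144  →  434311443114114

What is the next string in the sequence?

114144114144434311411414443431144343114

Replace each of the 15 characters of 434311443114114 in place — 114 144 114 144 43 43 114 114 144 43 43 114 43 43 114 — and concatenate.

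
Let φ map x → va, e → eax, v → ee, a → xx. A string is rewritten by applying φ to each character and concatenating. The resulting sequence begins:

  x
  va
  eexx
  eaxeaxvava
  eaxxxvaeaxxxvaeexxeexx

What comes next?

eaxxxvavavaeexxeaxxxvavavaeexxeaxeaxvavaeaxeaxvava

Applying the rule to each of the 22 symbols of eaxxxvaeaxxxvaeexxeexx gives the pieces eax xx va va va ee xx eax xx va va va ee xx eax eax va va eax eax va va, which concatenate to the answer.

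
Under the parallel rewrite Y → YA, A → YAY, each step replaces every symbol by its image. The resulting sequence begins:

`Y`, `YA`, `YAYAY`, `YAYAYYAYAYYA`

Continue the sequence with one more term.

YAYAYYAYAYYAYAYAYYAYAYYAYAYAY

Apply φ to YAYAYYAYAYYA symbol by symbol: Y→YA, A→YAY, Y→YA, A→YAY, Y→YA, Y→YA, A→YAY, Y→YA, A→YAY, Y→YA, Y→YA, A→YAY; joined: YA YAY YA YAY YA YA YAY YA YAY YA YA YAY.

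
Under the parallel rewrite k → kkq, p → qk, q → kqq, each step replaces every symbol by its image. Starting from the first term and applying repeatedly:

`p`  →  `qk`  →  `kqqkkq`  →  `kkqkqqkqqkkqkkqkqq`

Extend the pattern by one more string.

Replace each of the 18 characters of kkqkqqkqqkkqkkqkqq in place — kkq kkq kqq kkq kqq kqq kkq kqq kqq kkq kkq kqq kkq kkq kqq kkq kqq kqq — and concatenate.

kkqkkqkqqkkqkqqkqqkkqkqqkqqkkqkkqkqqkkqkkqkqqkkqkqqkqq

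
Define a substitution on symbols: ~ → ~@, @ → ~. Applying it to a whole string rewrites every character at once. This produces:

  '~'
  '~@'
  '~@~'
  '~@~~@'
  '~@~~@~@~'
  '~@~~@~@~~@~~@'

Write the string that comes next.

Rewriting the 13 symbols of ~@~~@~@~~@~~@ one by one yields ~@ ~ ~@ ~@ ~ ~@ ~ ~@ ~@ ~ ~@ ~@ ~; concatenated:

~@~~@~@~~@~~@~@~~@~@~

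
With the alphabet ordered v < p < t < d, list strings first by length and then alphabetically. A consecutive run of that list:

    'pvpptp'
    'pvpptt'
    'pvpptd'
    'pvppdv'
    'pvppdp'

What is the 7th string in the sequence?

pvppdd

Advancing 2 positions from pvppdp through pvppdp → pvppdt reaches term 7.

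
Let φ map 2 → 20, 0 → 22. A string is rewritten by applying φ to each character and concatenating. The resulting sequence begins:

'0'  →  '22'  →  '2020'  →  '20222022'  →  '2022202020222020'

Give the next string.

Rewriting the 16 symbols of 2022202020222020 one by one yields 20 22 20 20 20 22 20 22 20 22 20 20 20 22 20 22; concatenated:

20222020202220222022202020222022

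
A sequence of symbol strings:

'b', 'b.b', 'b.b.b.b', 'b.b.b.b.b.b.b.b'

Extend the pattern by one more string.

b.b.b.b.b.b.b.b.b.b.b.b.b.b.b.b

Every step duplicates the string with '.' between the halves.
One more doubling of b.b.b.b.b.b.b.b gives the answer.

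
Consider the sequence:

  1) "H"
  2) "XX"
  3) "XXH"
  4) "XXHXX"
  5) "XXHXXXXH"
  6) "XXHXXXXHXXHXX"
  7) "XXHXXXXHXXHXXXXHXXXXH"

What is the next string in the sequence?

XXHXXXXHXXHXXXXHXXXXHXXHXXXXHXXHXX

From term 3 onward, concatenate the last term with the second-to-last: XX·H = XXH, XXH·XX = XXHXX, …
The next term joins XXHXXXXHXXHXXXXHXXXXH and XXHXXXXHXXHXX.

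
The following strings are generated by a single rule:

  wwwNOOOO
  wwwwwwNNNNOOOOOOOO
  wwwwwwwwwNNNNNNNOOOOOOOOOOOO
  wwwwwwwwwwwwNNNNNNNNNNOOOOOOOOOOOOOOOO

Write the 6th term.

wwwwwwwwwwwwwwwwwwNNNNNNNNNNNNNNNNOOOOOOOOOOOOOOOOOOOOOOOO

Reading off run lengths: w runs 3, 6, 9, 12; N runs 1, 4, 7, 10; O runs 4, 8, 12, 16 — each is linear in n (n = 1, 2, …).
At n = 6 the blocks have lengths 18, 16, 24.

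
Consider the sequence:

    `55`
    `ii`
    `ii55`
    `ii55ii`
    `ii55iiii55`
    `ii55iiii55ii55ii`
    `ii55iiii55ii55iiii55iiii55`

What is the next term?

ii55iiii55ii55iiii55iiii55ii55iiii55ii55ii

This is a Fibonacci-style word recurrence s(k) = s(k−1)·s(k−2): e.g. ii·55 = ii55.
The next term joins ii55iiii55ii55iiii55iiii55 and ii55iiii55ii55ii.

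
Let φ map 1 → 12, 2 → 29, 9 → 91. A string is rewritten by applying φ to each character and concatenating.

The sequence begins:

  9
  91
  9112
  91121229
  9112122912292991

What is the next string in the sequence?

Rewriting the 16 symbols of 9112122912292991 one by one yields 91 12 12 29 12 29 29 91 12 29 29 91 29 91 91 12; concatenated:

91121229122929911229299129919112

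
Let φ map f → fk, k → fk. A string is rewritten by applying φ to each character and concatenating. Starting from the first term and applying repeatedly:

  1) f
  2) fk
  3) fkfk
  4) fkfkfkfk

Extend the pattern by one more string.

Expanding fkfkfkfk: f→fk, k→fk, f→fk, k→fk, f→fk, k→fk, f→fk, k→fk. Concatenated: fk fk fk fk fk fk fk fk.

fkfkfkfkfkfkfkfk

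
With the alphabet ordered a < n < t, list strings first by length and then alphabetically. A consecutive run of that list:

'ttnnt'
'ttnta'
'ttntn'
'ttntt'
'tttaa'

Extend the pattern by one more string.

tttan

Treat tttaa as a base-3 numeral over the given alphabet and add one, carrying through any trailing t's.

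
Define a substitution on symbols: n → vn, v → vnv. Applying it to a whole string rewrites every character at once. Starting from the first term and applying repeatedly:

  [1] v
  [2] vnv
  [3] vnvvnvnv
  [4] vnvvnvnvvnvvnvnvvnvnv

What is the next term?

vnvvnvnvvnvvnvnvvnvnvvnvvnvnvvnvvnvnvvnvnvvnvvnvnvvnvnv

Replace each of the 21 characters of vnvvnvnvvnvvnvnvvnvnv in place — vnv vn vnv vnv vn vnv vn vnv vnv vn vnv vnv vn vnv vn vnv vnv vn vnv vn vnv — and concatenate.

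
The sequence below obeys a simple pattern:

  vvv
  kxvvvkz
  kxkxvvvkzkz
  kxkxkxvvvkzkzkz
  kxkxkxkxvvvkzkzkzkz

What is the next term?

kxkxkxkxkxvvvkzkzkzkzkz

Each term wraps the previous one in kx on the left and kz on the right.
So the next term is kx·kxkxkxkxvvvkzkzkzkz·kz.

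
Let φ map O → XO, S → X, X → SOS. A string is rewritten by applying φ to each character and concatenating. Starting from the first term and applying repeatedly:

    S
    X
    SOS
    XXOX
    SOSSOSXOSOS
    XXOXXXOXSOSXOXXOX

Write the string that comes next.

Rewriting the 17 symbols of XXOXXXOXSOSXOXXOX one by one yields SOS SOS XO SOS SOS SOS XO SOS X XO X SOS XO SOS SOS XO SOS; concatenated:

SOSSOSXOSOSSOSSOSXOSOSXXOXSOSXOSOSSOSXOSOS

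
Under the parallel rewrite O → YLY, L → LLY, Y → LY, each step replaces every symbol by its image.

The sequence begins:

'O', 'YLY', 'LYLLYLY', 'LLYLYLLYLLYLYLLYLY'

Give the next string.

LLYLLYLYLLYLYLLYLLYLYLLYLLYLYLLYLYLLYLLYLYLLYLY

Applying the rule to each of the 18 symbols of LLYLYLLYLLYLYLLYLY gives the pieces LLY LLY LY LLY LY LLY LLY LY LLY LLY LY LLY LY LLY LLY LY LLY LY, which concatenate to the answer.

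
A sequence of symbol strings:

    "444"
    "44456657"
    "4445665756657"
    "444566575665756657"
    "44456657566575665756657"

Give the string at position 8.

The strings grow by a fixed suffix 56657 each time.
From 44456657566575665756657, 3 further steps: 44456657566575665756657 → 4445665756657566575665756657 → 444566575665756657566575665756657 → (answer).

44456657566575665756657566575665756657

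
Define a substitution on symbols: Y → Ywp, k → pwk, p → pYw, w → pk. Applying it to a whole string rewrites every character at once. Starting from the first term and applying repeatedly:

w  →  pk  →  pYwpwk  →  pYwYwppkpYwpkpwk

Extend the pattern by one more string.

Rewriting the 16 symbols of pYwYwppkpYwpkpwk one by one yields pYw Ywp pk Ywp pk pYw pYw pwk pYw Ywp pk pYw pwk pYw pk pwk; concatenated:

pYwYwppkYwppkpYwpYwpwkpYwYwppkpYwpwkpYwpkpwk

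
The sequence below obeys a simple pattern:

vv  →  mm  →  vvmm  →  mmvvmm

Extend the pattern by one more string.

vvmmmmvvmm

From term 3 onward, concatenate the second-to-last term with the last: vv·mm = vvmm, mm·vvmm = mmvvmm, …
Continuing: vvmm · mmvvmm gives term 5.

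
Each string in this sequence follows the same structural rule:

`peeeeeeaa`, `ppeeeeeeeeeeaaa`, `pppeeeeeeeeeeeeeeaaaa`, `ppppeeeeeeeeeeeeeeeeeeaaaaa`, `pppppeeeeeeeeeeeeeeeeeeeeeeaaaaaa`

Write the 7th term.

Reading off run lengths: p runs 1, 2, 3, 4, 5; e runs 6, 10, 14, 18, 22; a runs 2, 3, 4, 5, 6 — each is linear in n (n = 1, 2, …).
For term 7, n = 7, so the run lengths are 7, 30, 8.

pppppppeeeeeeeeeeeeeeeeeeeeeeeeeeeeeeaaaaaaaa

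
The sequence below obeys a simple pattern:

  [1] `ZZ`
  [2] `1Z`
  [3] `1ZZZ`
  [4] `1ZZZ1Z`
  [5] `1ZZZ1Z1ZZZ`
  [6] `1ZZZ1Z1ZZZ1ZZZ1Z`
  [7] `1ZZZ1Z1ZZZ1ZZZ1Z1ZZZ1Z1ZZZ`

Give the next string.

From term 3 onward, concatenate the last term with the second-to-last: 1Z·ZZ = 1ZZZ, 1ZZZ·1Z = 1ZZZ1Z, …
Continuing: 1ZZZ1Z1ZZZ1ZZZ1Z1ZZZ1Z1ZZZ · 1ZZZ1Z1ZZZ1ZZZ1Z gives term 8.

1ZZZ1Z1ZZZ1ZZZ1Z1ZZZ1Z1ZZZ1ZZZ1Z1ZZZ1ZZZ1Z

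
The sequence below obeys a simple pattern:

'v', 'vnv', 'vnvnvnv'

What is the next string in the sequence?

Each string is two copies of the previous one joined by 'n'.
Doubling vnvnvnv with 'n' between the halves:

vnvnvnvnvnvnvnv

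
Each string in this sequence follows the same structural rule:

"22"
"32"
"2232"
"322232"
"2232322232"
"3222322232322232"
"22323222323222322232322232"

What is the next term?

322232223232223222323222323222322232322232

Each term (from the third on) is the two preceding terms concatenated in order: term 3 = 22·32 = 2232.
The next term joins 3222322232322232 and 22323222323222322232322232.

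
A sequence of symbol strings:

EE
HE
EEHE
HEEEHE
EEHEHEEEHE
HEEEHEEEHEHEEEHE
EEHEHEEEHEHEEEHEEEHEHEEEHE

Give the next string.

From term 3 onward, concatenate the second-to-last term with the last: EE·HE = EEHE, HE·EEHE = HEEEHE, …
Continuing: HEEEHEEEHEHEEEHE · EEHEHEEEHEHEEEHEEEHEHEEEHE gives term 8.

HEEEHEEEHEHEEEHEEEHEHEEEHEHEEEHEEEHEHEEEHE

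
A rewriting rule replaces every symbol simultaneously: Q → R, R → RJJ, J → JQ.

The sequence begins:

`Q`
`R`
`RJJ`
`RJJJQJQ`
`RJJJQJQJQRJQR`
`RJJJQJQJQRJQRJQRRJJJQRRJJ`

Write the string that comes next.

Rewriting the 25 symbols of RJJJQJQJQRJQRJQRRJJJQRRJJ one by one yields RJJ JQ JQ JQ R JQ R JQ R RJJ JQ R RJJ JQ R RJJ RJJ JQ JQ JQ R RJJ RJJ JQ JQ; concatenated:

RJJJQJQJQRJQRJQRRJJJQRRJJJQRRJJRJJJQJQJQRRJJRJJJQJQ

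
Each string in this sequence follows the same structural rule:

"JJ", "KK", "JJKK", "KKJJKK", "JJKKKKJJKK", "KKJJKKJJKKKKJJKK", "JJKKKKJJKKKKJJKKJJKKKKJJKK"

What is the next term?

From term 3 onward, concatenate the second-to-last term with the last: JJ·KK = JJKK, KK·JJKK = KKJJKK, …
Continuing: KKJJKKJJKKKKJJKK · JJKKKKJJKKKKJJKKJJKKKKJJKK gives term 8.

KKJJKKJJKKKKJJKKJJKKKKJJKKKKJJKKJJKKKKJJKK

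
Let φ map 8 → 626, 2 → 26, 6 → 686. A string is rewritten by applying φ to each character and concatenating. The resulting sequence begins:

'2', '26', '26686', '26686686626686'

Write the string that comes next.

2668668662668668662668668626686686626686

Applying the rule to each of the 14 symbols of 26686686626686 gives the pieces 26 686 686 626 686 686 626 686 686 26 686 686 626 686, which concatenate to the answer.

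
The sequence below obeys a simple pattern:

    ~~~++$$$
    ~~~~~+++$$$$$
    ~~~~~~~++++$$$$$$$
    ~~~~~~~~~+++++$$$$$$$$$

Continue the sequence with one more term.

The n-th term is 2n+1 ~'s then n+1 +'s then 2n+1 $'s (n = 1, 2, …).
At n = 5 the blocks have lengths 11, 6, 11.

~~~~~~~~~~~++++++$$$$$$$$$$$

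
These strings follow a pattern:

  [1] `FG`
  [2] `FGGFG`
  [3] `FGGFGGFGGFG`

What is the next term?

s(k+1) = s(k)·G·s(k) — each term doubles the last with 'G' between the halves.
Doubling FGGFGGFGGFG with 'G' between the halves:

FGGFGGFGGFGGFGGFGGFGGFG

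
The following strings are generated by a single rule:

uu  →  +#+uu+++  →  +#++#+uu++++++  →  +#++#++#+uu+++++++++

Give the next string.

Each term wraps the previous one in +#+ on the left and +++ on the right.
Applying this once more to +#++#++#+uu+++++++++:

+#++#++#++#+uu++++++++++++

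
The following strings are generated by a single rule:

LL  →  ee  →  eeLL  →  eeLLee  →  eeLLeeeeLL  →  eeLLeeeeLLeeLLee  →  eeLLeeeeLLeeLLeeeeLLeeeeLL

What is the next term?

Each term (from the third on) is the previous term followed by the one before it: term 3 = ee·LL = eeLL.
So term 8 is eeLLeeeeLLeeLLeeeeLLeeeeLL·eeLLeeeeLLeeLLee.

eeLLeeeeLLeeLLeeeeLLeeeeLLeeLLeeeeLLeeLLee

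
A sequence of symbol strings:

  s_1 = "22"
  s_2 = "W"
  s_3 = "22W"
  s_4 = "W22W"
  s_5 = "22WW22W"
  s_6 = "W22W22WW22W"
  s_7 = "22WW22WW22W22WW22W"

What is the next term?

From term 3 onward, concatenate the second-to-last term with the last: 22·W = 22W, W·22W = W22W, …
So term 8 is W22W22WW22W·22WW22WW22W22WW22W.

W22W22WW22W22WW22WW22W22WW22W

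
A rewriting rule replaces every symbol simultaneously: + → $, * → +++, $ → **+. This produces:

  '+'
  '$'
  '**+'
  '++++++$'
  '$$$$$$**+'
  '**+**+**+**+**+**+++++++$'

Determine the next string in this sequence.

Rewriting the 25 symbols of **+**+**+**+**+**+++++++$ one by one yields +++ +++ $ +++ +++ $ +++ +++ $ +++ +++ $ +++ +++ $ +++ +++ $ $ $ $ $ $ $ **+; concatenated:

++++++$++++++$++++++$++++++$++++++$++++++$$$$$$$**+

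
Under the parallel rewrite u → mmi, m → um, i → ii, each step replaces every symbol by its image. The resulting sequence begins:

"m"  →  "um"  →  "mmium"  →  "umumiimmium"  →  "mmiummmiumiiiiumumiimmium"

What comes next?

Rewriting the 25 symbols of mmiummmiumiiiiumumiimmium one by one yields um um ii mmi um um um ii mmi um ii ii ii ii mmi um mmi um ii ii um um ii mmi um; concatenated:

umumiimmiumumumiimmiumiiiiiiiimmiummmiumiiiiumumiimmium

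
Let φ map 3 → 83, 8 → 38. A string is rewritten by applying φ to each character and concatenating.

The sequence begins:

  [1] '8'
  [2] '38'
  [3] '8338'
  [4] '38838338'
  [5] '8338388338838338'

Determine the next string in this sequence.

Rewriting the 16 symbols of 8338388338838338 one by one yields 38 83 83 38 83 38 38 83 83 38 38 83 38 83 83 38; concatenated:

38838338833838838338388338838338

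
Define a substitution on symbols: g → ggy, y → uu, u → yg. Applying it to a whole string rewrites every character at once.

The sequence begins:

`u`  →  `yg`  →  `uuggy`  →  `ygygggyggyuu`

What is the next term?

uuggyuuggyggyggyuuggyggyuuygyg

Apply φ to ygygggyggyuu symbol by symbol: y→uu, g→ggy, y→uu, g→ggy, g→ggy, g→ggy, y→uu, g→ggy, g→ggy, y→uu, u→yg, u→yg; joined: uu ggy uu ggy ggy ggy uu ggy ggy uu yg yg.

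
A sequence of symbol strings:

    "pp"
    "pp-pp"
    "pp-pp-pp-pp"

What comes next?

Every step duplicates the string with '-' between the halves.
Doubling pp-pp-pp-pp with '-' between the halves:

pp-pp-pp-pp-pp-pp-pp-pp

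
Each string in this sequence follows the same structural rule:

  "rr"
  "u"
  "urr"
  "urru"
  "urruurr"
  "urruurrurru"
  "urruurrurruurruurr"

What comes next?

This is a Fibonacci-style word recurrence s(k) = s(k−1)·s(k−2): e.g. u·rr = urr.
So term 8 is urruurrurruurruurr·urruurrurru.

urruurrurruurruurrurruurrurru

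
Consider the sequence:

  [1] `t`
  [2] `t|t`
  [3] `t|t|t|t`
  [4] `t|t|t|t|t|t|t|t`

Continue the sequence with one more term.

s(k+1) = s(k)·|·s(k) — each term doubles the last with '|' between the halves.
Doubling t|t|t|t|t|t|t|t with '|' between the halves:

t|t|t|t|t|t|t|t|t|t|t|t|t|t|t|t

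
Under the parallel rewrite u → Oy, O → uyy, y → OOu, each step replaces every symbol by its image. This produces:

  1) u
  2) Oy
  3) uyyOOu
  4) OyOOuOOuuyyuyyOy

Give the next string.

uyyOOuuyyuyyOyuyyuyyOyOyOOuOOuOyOOuOOuuyyOOu

Applying the rule to each of the 16 symbols of OyOOuOOuuyyuyyOy gives the pieces uyy OOu uyy uyy Oy uyy uyy Oy Oy OOu OOu Oy OOu OOu uyy OOu, which concatenate to the answer.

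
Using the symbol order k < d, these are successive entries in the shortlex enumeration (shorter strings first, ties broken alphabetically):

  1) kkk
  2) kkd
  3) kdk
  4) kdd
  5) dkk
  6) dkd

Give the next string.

ddk

Treat dkd as a base-2 numeral over the given alphabet and add one, carrying through any trailing d's.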